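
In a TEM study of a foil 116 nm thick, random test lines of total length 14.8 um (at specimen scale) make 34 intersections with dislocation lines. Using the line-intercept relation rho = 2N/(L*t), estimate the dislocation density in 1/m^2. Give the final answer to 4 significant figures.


rho = 2N / (L * t)
L = 14.8 um = 1.48e-05 m, t = 116 nm = 1.16e-07 m
rho = 2 * 34 / (1.48e-05 * 1.16e-07)
rho = 3.961e+13 1/m^2


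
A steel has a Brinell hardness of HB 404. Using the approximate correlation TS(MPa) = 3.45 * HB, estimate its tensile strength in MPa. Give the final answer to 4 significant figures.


TS (MPa) = 3.45 * HB
TS = 3.45 * 404
TS = 1394 MPa


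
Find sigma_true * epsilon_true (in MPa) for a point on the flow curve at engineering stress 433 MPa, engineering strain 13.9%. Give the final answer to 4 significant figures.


sigma_true = sigma_eng * (1 + epsilon_eng)
sigma_true = 433 * (1 + 0.139) = 493.187 MPa
epsilon_true = ln(1 + epsilon_eng)
epsilon_true = ln(1 + 0.139) = 0.130151
sigma_true * epsilon_true = 493.187 * 0.130151 = 64.19 MPa


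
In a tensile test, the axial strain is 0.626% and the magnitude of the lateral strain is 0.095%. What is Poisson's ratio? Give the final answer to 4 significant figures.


nu = -epsilon_lat / epsilon_axial
Lateral strain is contraction (negative), so using magnitudes:
nu = 0.095 / 0.626
nu = 0.1518


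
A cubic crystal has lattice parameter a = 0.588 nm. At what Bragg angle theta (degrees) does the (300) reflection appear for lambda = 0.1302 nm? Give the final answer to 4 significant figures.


d = a / sqrt(h^2+k^2+l^2)
d = 0.588 / sqrt(9) = 0.196 nm
lambda = 2*d*sin(theta)  =>  sin(theta) = lambda / (2*d)
sin(theta) = 0.1302 / (2 * 0.196) = 0.332143
theta = 19.4 deg


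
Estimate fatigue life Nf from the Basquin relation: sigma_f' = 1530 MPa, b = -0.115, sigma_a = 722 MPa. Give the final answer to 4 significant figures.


sigma_a = sigma_f' * (2*Nf)^b
2*Nf = (sigma_a / sigma_f')^(1/b)
2*Nf = (722 / 1530)^(1/-0.115)
2*Nf = 685.684
Nf = 342.8 cycles


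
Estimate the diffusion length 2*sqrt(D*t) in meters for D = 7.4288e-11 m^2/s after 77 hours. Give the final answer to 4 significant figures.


t = 77 hr = 277200 s
Diffusion length = 2*sqrt(D*t)
= 2*sqrt(7.4288e-11 * 277200)
= 9.076e-03 m


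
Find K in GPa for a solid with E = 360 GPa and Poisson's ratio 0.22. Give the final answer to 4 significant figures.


K = E / (3*(1-2*nu))
K = 360 / (3*(1-2*0.22))
K = 214.3 GPa


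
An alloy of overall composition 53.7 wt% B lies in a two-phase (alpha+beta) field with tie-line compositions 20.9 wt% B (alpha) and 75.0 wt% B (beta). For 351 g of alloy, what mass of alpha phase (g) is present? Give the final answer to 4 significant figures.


f_alpha = (C_beta - C0) / (C_beta - C_alpha)
f_alpha = (75.0 - 53.7) / (75.0 - 20.9) = 0.393715
m_alpha = f_alpha * m_total = 0.393715 * 351 = 138.2 g


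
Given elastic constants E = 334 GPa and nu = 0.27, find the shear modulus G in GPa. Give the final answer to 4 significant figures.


G = E / (2*(1+nu))
G = 334 / (2*(1+0.27))
G = 131.5 GPa


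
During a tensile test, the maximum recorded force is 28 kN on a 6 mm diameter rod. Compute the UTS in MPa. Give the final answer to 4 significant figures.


A0 = pi*(d/2)^2 = pi*(6/2)^2 = 28.2743 mm^2
UTS = F_max / A0 = 28*1000 / 28.2743
UTS = 990.3 MPa


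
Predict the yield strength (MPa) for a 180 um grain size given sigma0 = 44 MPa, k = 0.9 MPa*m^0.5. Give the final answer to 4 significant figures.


sigma_y = sigma0 + k / sqrt(d)
d = 180 um = 1.8e-04 m
sigma_y = 44 + 0.9 / sqrt(1.8e-04)
sigma_y = 111.1 MPa


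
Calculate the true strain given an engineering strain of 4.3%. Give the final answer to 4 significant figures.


epsilon_true = ln(1 + epsilon_eng)
epsilon_true = ln(1 + 0.043)
epsilon_true = 0.0421


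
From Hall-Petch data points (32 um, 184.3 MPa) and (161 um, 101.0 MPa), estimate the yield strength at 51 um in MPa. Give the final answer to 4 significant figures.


sigma_y = sigma0 + k / sqrt(d)
1/sqrt(d1) = 1/sqrt(3.2e-05) = 176.777;  1/sqrt(d2) = 78.811
k = (sigma1 - sigma2) / (1/sqrt(d1) - 1/sqrt(d2)) = (184.3 - 101.0) / (176.777 - 78.811) = 0.850298 MPa*m^0.5
sigma0 = sigma1 - k/sqrt(d1) = 184.3 - 0.850298*176.777 = 33.9871 MPa
sigma_y(d3) = 33.9871 + 0.850298 / sqrt(5.1e-05) = 153.1 MPa


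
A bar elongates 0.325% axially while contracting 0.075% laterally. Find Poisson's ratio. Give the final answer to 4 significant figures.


nu = -epsilon_lat / epsilon_axial
Lateral strain is contraction (negative), so using magnitudes:
nu = 0.075 / 0.325
nu = 0.2308


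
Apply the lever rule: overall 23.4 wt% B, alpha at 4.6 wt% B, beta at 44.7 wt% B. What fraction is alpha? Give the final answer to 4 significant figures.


f_alpha = (C_beta - C0) / (C_beta - C_alpha)
f_alpha = (44.7 - 23.4) / (44.7 - 4.6)
f_alpha = 0.5312


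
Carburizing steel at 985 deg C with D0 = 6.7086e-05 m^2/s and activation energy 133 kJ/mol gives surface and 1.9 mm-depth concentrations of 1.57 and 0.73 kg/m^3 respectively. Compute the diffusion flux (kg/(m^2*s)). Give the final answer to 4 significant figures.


Step 1: D = D0 * exp(-Qd/(R*T))
T = 985 + 273.15 = 1258.15 K
D = 6.7086e-05 * exp(-133e3 / (8.314 * 1258.15)) = 2.01683e-10 m^2/s
Step 2: J = D * (C1 - C2) / dx
J = 2.01683e-10 * (1.57 - 0.73) / 1.9e-03
J = 8.916e-08 kg/(m^2*s)


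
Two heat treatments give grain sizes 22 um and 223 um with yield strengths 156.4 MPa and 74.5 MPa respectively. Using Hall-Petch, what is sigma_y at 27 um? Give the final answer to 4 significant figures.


sigma_y = sigma0 + k / sqrt(d)
1/sqrt(d1) = 1/sqrt(2.2e-05) = 213.201;  1/sqrt(d2) = 66.965
k = (sigma1 - sigma2) / (1/sqrt(d1) - 1/sqrt(d2)) = (156.4 - 74.5) / (213.201 - 66.965) = 0.560055 MPa*m^0.5
sigma0 = sigma1 - k/sqrt(d1) = 156.4 - 0.560055*213.201 = 36.996 MPa
sigma_y(d3) = 36.996 + 0.560055 / sqrt(2.7e-05) = 144.8 MPa


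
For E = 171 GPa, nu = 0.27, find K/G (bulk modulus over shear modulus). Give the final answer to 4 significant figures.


G = E / (2*(1+nu))
G = 171 / (2*(1+0.27)) = 67.3228 GPa
K = E / (3*(1-2*nu))
K = 171 / (3*(1-2*0.27)) = 123.913 GPa
K/G = 123.913 / 67.3228 = 1.841


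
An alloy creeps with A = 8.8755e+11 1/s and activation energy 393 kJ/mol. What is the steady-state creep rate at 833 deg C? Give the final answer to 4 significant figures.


rate = A * exp(-Q / (R*T))
T = 833 + 273.15 = 1106.15 K
rate = 8.8755e+11 * exp(-393e3 / (8.314 * 1106.15))
rate = 2.451e-07 1/s


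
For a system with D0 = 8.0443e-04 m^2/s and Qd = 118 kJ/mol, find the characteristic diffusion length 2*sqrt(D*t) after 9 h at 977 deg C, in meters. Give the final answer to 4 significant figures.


Step 1: D = D0 * exp(-Qd/(R*T))
T = 1250.15 K
D = 8.0443e-04 * exp(-118e3 / (8.314 * 1250.15)) = 9.43956e-09 m^2/s
Step 2: L = 2*sqrt(D*t)
t = 9 h = 32400 s
L = 2*sqrt(9.43956e-09 * 32400) = 0.03498 m


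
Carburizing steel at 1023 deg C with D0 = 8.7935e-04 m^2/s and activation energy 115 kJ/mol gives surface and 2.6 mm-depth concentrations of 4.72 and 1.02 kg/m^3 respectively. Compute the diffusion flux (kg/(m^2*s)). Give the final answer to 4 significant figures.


Step 1: D = D0 * exp(-Qd/(R*T))
T = 1023 + 273.15 = 1296.15 K
D = 8.7935e-04 * exp(-115e3 / (8.314 * 1296.15)) = 2.03945e-08 m^2/s
Step 2: J = D * (C1 - C2) / dx
J = 2.03945e-08 * (4.72 - 1.02) / 2.6e-03
J = 2.902e-05 kg/(m^2*s)


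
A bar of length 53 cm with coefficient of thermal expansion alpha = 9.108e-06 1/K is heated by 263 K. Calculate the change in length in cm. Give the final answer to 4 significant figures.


dL = L0 * alpha * dT
dL = 53 * 9.108e-06 * 263
dL = 0.127 cm


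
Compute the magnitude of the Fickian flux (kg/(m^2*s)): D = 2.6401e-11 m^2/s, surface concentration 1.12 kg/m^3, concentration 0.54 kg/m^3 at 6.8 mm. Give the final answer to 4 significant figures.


J = -D * (dC/dx) = D * (C1 - C2) / dx
J = 2.6401e-11 * (1.12 - 0.54) / 6.8e-03
J = 2.252e-09 kg/(m^2*s)


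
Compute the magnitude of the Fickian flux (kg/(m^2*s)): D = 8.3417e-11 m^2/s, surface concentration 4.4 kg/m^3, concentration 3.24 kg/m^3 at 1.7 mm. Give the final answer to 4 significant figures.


J = -D * (dC/dx) = D * (C1 - C2) / dx
J = 8.3417e-11 * (4.4 - 3.24) / 1.7e-03
J = 5.692e-08 kg/(m^2*s)


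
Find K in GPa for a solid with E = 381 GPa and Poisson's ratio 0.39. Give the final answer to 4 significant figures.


K = E / (3*(1-2*nu))
K = 381 / (3*(1-2*0.39))
K = 577.3 GPa


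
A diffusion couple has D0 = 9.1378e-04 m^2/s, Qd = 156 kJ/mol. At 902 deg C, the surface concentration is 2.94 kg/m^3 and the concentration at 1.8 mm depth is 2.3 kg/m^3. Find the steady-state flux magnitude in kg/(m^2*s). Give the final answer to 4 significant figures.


Step 1: D = D0 * exp(-Qd/(R*T))
T = 902 + 273.15 = 1175.15 K
D = 9.1378e-04 * exp(-156e3 / (8.314 * 1175.15)) = 1.0629e-10 m^2/s
Step 2: J = D * (C1 - C2) / dx
J = 1.0629e-10 * (2.94 - 2.3) / 1.8e-03
J = 3.779e-08 kg/(m^2*s)


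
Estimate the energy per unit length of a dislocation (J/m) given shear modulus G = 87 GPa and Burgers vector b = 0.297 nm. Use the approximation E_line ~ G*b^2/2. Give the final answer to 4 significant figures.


E = G*b^2/2
b = 0.297 nm = 2.97e-10 m
G = 87 GPa = 8.7e+10 Pa
E = 0.5 * 8.7e+10 * (2.97e-10)^2
E = 3.837e-09 J/m


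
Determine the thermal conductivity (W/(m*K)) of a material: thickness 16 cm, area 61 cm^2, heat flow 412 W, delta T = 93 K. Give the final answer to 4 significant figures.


k = Q*L / (A*dT)
L = 0.16 m, A = 6.1e-03 m^2
k = 412 * 0.16 / (6.1e-03 * 93)
k = 116.2 W/(m*K)


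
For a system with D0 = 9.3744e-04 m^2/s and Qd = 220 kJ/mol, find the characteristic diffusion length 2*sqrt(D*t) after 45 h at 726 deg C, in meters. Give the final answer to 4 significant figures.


Step 1: D = D0 * exp(-Qd/(R*T))
T = 999.15 K
D = 9.3744e-04 * exp(-220e3 / (8.314 * 999.15)) = 2.9521e-15 m^2/s
Step 2: L = 2*sqrt(D*t)
t = 45 h = 162000 s
L = 2*sqrt(2.9521e-15 * 162000) = 4.374e-05 m


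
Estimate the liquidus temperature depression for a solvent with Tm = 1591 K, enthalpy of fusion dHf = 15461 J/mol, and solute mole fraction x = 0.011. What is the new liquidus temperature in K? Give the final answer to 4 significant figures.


dT = R*Tm^2*x / dHf
dT = 8.314 * 1591^2 * 0.011 / 15461
dT = 14.9729 K
T_new = 1591 - 14.9729 = 1576 K


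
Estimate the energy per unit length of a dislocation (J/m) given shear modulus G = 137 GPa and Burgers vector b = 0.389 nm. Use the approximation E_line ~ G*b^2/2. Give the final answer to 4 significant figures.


E = G*b^2/2
b = 0.389 nm = 3.89e-10 m
G = 137 GPa = 1.37e+11 Pa
E = 0.5 * 1.37e+11 * (3.89e-10)^2
E = 1.037e-08 J/m


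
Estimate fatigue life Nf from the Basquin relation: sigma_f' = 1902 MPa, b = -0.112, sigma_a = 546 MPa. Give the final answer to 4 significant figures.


sigma_a = sigma_f' * (2*Nf)^b
2*Nf = (sigma_a / sigma_f')^(1/b)
2*Nf = (546 / 1902)^(1/-0.112)
2*Nf = 69094.8
Nf = 34550 cycles


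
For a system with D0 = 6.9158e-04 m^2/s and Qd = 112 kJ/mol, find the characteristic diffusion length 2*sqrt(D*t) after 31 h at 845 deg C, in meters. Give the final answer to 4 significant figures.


Step 1: D = D0 * exp(-Qd/(R*T))
T = 1118.15 K
D = 6.9158e-04 * exp(-112e3 / (8.314 * 1118.15)) = 4.05086e-09 m^2/s
Step 2: L = 2*sqrt(D*t)
t = 31 h = 111600 s
L = 2*sqrt(4.05086e-09 * 111600) = 0.04252 m


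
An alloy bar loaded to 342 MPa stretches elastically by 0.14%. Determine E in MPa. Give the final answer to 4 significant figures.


E = sigma / epsilon
epsilon = 0.14% = 1.4e-03
E = 342 / 1.4e-03
E = 244300 MPa


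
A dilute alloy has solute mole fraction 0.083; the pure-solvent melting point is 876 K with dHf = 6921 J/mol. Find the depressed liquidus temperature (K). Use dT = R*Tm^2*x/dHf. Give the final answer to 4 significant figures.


dT = R*Tm^2*x / dHf
dT = 8.314 * 876^2 * 0.083 / 6921
dT = 76.5116 K
T_new = 876 - 76.5116 = 799.5 K


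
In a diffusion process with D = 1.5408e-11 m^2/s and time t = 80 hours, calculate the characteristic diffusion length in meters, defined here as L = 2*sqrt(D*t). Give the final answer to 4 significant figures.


t = 80 hr = 288000 s
Diffusion length = 2*sqrt(D*t)
= 2*sqrt(1.5408e-11 * 288000)
= 4.213e-03 m


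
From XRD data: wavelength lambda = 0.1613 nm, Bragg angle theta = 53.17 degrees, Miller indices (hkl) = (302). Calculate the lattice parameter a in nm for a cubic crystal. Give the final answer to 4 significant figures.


d = lambda / (2*sin(theta))
d = 0.1613 / (2*sin(53.17 deg))
d = 0.10076 nm
a = d * sqrt(h^2+k^2+l^2) = 0.10076 * sqrt(13)
a = 0.3633 nm


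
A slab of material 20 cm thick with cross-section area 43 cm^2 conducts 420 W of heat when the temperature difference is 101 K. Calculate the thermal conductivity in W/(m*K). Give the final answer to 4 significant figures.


k = Q*L / (A*dT)
L = 0.2 m, A = 4.3e-03 m^2
k = 420 * 0.2 / (4.3e-03 * 101)
k = 193.4 W/(m*K)


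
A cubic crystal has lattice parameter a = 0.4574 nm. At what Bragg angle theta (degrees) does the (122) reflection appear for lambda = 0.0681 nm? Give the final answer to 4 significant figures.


d = a / sqrt(h^2+k^2+l^2)
d = 0.4574 / sqrt(9) = 0.152467 nm
lambda = 2*d*sin(theta)  =>  sin(theta) = lambda / (2*d)
sin(theta) = 0.0681 / (2 * 0.152467) = 0.223328
theta = 12.9 deg


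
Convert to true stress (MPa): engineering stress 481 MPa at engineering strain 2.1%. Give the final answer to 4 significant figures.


sigma_true = sigma_eng * (1 + epsilon_eng)
sigma_true = 481 * (1 + 0.021)
sigma_true = 491.1 MPa


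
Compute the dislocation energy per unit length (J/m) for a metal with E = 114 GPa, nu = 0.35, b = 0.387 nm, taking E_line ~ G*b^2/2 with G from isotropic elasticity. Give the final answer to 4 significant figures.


Step 1: G = E / (2*(1+nu))
G = 114 / (2*(1+0.35)) = 42.2222 GPa = 4.22222e+10 Pa
Step 2: E_line = G*b^2/2
b = 0.387 nm = 3.87e-10 m
E_line = 0.5 * 4.22222e+10 * (3.87e-10)^2 = 3.162e-09 J/m


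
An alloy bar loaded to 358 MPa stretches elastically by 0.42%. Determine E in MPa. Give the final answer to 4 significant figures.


E = sigma / epsilon
epsilon = 0.42% = 4.2e-03
E = 358 / 4.2e-03
E = 85240 MPa


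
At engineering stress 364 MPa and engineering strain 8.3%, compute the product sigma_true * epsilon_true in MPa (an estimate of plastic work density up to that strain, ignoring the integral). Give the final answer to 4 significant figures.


sigma_true = sigma_eng * (1 + epsilon_eng)
sigma_true = 364 * (1 + 0.083) = 394.212 MPa
epsilon_true = ln(1 + epsilon_eng)
epsilon_true = ln(1 + 0.083) = 0.079735
sigma_true * epsilon_true = 394.212 * 0.079735 = 31.43 MPa


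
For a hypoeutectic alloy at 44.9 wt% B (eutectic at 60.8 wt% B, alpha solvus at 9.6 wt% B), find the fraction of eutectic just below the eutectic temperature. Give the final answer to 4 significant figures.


f_primary = (C_e - C0) / (C_e - C_alpha_max)
f_primary = (60.8 - 44.9) / (60.8 - 9.6)
f_primary = 0.310547
f_eutectic = 1 - 0.310547 = 0.6895


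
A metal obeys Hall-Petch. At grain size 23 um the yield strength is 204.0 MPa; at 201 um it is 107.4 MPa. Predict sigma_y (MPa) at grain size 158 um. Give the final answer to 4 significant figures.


sigma_y = sigma0 + k / sqrt(d)
1/sqrt(d1) = 1/sqrt(2.3e-05) = 208.514;  1/sqrt(d2) = 70.5346
k = (sigma1 - sigma2) / (1/sqrt(d1) - 1/sqrt(d2)) = (204.0 - 107.4) / (208.514 - 70.5346) = 0.700102 MPa*m^0.5
sigma0 = sigma1 - k/sqrt(d1) = 204.0 - 0.700102*208.514 = 58.0186 MPa
sigma_y(d3) = 58.0186 + 0.700102 / sqrt(1.58e-04) = 113.7 MPa


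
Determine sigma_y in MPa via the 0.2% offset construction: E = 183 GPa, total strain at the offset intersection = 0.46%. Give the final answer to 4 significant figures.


Offset strain = 0.002
Elastic strain at yield = total_strain - offset = 4.6e-03 - 0.002 = 2.6e-03
sigma_y = E * elastic_strain = 183000 * 2.6e-03
sigma_y = 475.8 MPa


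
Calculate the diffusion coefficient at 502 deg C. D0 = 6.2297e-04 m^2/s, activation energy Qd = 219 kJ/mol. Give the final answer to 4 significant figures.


D = D0 * exp(-Qd / (R*T))
T = 775.15 K
D = 6.2297e-04 * exp(-219e3 / (8.314 * 775.15))
D = 1.087e-18 m^2/s


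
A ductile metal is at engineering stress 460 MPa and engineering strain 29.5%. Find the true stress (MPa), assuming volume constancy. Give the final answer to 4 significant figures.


sigma_true = sigma_eng * (1 + epsilon_eng)
sigma_true = 460 * (1 + 0.295)
sigma_true = 595.7 MPa


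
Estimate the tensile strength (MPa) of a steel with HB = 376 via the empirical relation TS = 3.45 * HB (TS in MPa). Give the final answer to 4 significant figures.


TS (MPa) = 3.45 * HB
TS = 3.45 * 376
TS = 1297 MPa


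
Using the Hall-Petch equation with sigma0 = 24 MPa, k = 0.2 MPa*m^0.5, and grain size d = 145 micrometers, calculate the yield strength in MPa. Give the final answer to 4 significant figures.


sigma_y = sigma0 + k / sqrt(d)
d = 145 um = 1.45e-04 m
sigma_y = 24 + 0.2 / sqrt(1.45e-04)
sigma_y = 40.61 MPa


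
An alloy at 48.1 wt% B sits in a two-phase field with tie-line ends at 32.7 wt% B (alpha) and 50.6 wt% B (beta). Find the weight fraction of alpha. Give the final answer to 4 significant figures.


f_alpha = (C_beta - C0) / (C_beta - C_alpha)
f_alpha = (50.6 - 48.1) / (50.6 - 32.7)
f_alpha = 0.1397


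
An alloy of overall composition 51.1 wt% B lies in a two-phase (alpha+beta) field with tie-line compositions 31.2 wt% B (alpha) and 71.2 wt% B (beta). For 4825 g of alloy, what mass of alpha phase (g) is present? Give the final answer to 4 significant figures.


f_alpha = (C_beta - C0) / (C_beta - C_alpha)
f_alpha = (71.2 - 51.1) / (71.2 - 31.2) = 0.5025
m_alpha = f_alpha * m_total = 0.5025 * 4825 = 2425 g


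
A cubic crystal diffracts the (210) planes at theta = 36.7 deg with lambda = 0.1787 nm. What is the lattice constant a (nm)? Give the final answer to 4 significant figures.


d = lambda / (2*sin(theta))
d = 0.1787 / (2*sin(36.7 deg))
d = 0.149508 nm
a = d * sqrt(h^2+k^2+l^2) = 0.149508 * sqrt(5)
a = 0.3343 nm


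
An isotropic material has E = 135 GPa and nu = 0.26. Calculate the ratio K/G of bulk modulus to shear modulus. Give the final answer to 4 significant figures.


G = E / (2*(1+nu))
G = 135 / (2*(1+0.26)) = 53.5714 GPa
K = E / (3*(1-2*nu))
K = 135 / (3*(1-2*0.26)) = 93.75 GPa
K/G = 93.75 / 53.5714 = 1.75


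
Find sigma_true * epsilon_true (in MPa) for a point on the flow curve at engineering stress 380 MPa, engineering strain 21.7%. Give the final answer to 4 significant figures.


sigma_true = sigma_eng * (1 + epsilon_eng)
sigma_true = 380 * (1 + 0.217) = 462.46 MPa
epsilon_true = ln(1 + epsilon_eng)
epsilon_true = ln(1 + 0.217) = 0.196389
sigma_true * epsilon_true = 462.46 * 0.196389 = 90.82 MPa


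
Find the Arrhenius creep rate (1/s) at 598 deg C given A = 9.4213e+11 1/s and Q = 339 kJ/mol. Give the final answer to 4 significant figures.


rate = A * exp(-Q / (R*T))
T = 598 + 273.15 = 871.15 K
rate = 9.4213e+11 * exp(-339e3 / (8.314 * 871.15))
rate = 4.434e-09 1/s


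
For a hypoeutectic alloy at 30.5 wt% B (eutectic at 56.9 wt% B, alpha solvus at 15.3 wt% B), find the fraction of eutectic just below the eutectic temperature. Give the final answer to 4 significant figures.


f_primary = (C_e - C0) / (C_e - C_alpha_max)
f_primary = (56.9 - 30.5) / (56.9 - 15.3)
f_primary = 0.634615
f_eutectic = 1 - 0.634615 = 0.3654


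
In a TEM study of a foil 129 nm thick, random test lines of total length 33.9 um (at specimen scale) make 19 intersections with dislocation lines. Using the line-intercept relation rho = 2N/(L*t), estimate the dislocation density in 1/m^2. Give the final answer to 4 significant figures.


rho = 2N / (L * t)
L = 33.9 um = 3.39e-05 m, t = 129 nm = 1.29e-07 m
rho = 2 * 19 / (3.39e-05 * 1.29e-07)
rho = 8.689e+12 1/m^2


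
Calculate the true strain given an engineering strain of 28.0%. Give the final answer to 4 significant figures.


epsilon_true = ln(1 + epsilon_eng)
epsilon_true = ln(1 + 0.28)
epsilon_true = 0.2469


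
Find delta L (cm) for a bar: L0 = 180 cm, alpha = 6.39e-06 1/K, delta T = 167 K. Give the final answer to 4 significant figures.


dL = L0 * alpha * dT
dL = 180 * 6.39e-06 * 167
dL = 0.1921 cm


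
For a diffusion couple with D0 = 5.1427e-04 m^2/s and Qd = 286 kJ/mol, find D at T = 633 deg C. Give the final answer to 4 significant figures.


D = D0 * exp(-Qd / (R*T))
T = 906.15 K
D = 5.1427e-04 * exp(-286e3 / (8.314 * 906.15))
D = 1.676e-20 m^2/s


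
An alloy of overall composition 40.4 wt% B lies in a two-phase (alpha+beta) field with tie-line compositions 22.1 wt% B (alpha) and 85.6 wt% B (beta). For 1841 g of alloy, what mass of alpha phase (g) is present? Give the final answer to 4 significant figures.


f_alpha = (C_beta - C0) / (C_beta - C_alpha)
f_alpha = (85.6 - 40.4) / (85.6 - 22.1) = 0.711811
m_alpha = f_alpha * m_total = 0.711811 * 1841 = 1310 g


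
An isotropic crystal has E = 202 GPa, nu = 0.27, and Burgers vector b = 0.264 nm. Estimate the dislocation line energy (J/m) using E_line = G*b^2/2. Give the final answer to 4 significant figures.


Step 1: G = E / (2*(1+nu))
G = 202 / (2*(1+0.27)) = 79.5276 GPa = 7.95276e+10 Pa
Step 2: E_line = G*b^2/2
b = 0.264 nm = 2.64e-10 m
E_line = 0.5 * 7.95276e+10 * (2.64e-10)^2 = 2.771e-09 J/m


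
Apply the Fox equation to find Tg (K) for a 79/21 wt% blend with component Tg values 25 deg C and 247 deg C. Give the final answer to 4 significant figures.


1/Tg = w1/Tg1 + w2/Tg2 (in Kelvin)
Tg1 = 298.15 K, Tg2 = 520.15 K
1/Tg = 0.79/298.15 + 0.21/520.15
Tg = 327.5 K


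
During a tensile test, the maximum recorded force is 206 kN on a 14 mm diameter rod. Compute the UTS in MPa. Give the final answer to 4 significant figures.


A0 = pi*(d/2)^2 = pi*(14/2)^2 = 153.938 mm^2
UTS = F_max / A0 = 206*1000 / 153.938
UTS = 1338 MPa


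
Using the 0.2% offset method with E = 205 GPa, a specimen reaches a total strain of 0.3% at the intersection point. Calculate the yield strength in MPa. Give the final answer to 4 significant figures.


Offset strain = 0.002
Elastic strain at yield = total_strain - offset = 3e-03 - 0.002 = 1e-03
sigma_y = E * elastic_strain = 205000 * 1e-03
sigma_y = 205 MPa


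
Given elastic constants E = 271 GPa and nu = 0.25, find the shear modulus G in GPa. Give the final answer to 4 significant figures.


G = E / (2*(1+nu))
G = 271 / (2*(1+0.25))
G = 108.4 GPa


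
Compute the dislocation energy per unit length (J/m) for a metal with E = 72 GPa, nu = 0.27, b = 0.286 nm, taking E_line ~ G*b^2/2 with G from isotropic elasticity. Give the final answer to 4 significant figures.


Step 1: G = E / (2*(1+nu))
G = 72 / (2*(1+0.27)) = 28.3465 GPa = 2.83465e+10 Pa
Step 2: E_line = G*b^2/2
b = 0.286 nm = 2.86e-10 m
E_line = 0.5 * 2.83465e+10 * (2.86e-10)^2 = 1.159e-09 J/m


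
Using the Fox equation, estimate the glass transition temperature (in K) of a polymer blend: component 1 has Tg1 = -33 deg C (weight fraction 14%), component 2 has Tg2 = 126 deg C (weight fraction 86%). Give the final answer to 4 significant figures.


1/Tg = w1/Tg1 + w2/Tg2 (in Kelvin)
Tg1 = 240.15 K, Tg2 = 399.15 K
1/Tg = 0.14/240.15 + 0.86/399.15
Tg = 365.3 K


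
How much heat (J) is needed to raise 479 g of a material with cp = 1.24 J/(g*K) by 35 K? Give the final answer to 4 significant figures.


Q = m * cp * dT
Q = 479 * 1.24 * 35
Q = 20790 J


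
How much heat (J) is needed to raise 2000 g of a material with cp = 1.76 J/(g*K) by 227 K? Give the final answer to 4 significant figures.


Q = m * cp * dT
Q = 2000 * 1.76 * 227
Q = 799000 J


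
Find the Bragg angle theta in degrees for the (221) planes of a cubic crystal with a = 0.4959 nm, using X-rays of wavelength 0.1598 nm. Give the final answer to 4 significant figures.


d = a / sqrt(h^2+k^2+l^2)
d = 0.4959 / sqrt(9) = 0.1653 nm
lambda = 2*d*sin(theta)  =>  sin(theta) = lambda / (2*d)
sin(theta) = 0.1598 / (2 * 0.1653) = 0.483364
theta = 28.91 deg


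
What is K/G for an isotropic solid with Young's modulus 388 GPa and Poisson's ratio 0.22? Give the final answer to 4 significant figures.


G = E / (2*(1+nu))
G = 388 / (2*(1+0.22)) = 159.016 GPa
K = E / (3*(1-2*nu))
K = 388 / (3*(1-2*0.22)) = 230.952 GPa
K/G = 230.952 / 159.016 = 1.452


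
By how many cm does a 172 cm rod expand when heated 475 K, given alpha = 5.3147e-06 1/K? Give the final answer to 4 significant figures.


dL = L0 * alpha * dT
dL = 172 * 5.3147e-06 * 475
dL = 0.4342 cm


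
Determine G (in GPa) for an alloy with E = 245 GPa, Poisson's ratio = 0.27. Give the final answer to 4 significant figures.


G = E / (2*(1+nu))
G = 245 / (2*(1+0.27))
G = 96.46 GPa


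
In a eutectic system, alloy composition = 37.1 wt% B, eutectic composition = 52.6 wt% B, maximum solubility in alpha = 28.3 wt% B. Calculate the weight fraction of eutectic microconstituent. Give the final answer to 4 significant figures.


f_primary = (C_e - C0) / (C_e - C_alpha_max)
f_primary = (52.6 - 37.1) / (52.6 - 28.3)
f_primary = 0.63786
f_eutectic = 1 - 0.63786 = 0.3621


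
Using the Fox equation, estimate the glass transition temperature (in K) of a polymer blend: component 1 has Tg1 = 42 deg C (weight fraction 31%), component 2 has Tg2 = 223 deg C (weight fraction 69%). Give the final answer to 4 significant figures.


1/Tg = w1/Tg1 + w2/Tg2 (in Kelvin)
Tg1 = 315.15 K, Tg2 = 496.15 K
1/Tg = 0.31/315.15 + 0.69/496.15
Tg = 421.2 K


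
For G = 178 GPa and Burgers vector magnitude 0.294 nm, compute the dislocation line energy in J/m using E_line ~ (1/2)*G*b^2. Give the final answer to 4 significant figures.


E = G*b^2/2
b = 0.294 nm = 2.94e-10 m
G = 178 GPa = 1.78e+11 Pa
E = 0.5 * 1.78e+11 * (2.94e-10)^2
E = 7.693e-09 J/m


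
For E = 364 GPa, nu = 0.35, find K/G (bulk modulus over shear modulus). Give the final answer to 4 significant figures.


G = E / (2*(1+nu))
G = 364 / (2*(1+0.35)) = 134.815 GPa
K = E / (3*(1-2*nu))
K = 364 / (3*(1-2*0.35)) = 404.444 GPa
K/G = 404.444 / 134.815 = 3


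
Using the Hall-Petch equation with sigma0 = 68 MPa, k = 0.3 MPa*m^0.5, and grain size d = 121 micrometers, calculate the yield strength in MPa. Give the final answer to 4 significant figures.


sigma_y = sigma0 + k / sqrt(d)
d = 121 um = 1.21e-04 m
sigma_y = 68 + 0.3 / sqrt(1.21e-04)
sigma_y = 95.27 MPa


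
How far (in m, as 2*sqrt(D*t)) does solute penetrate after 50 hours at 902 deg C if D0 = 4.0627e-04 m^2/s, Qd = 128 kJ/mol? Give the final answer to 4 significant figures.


Step 1: D = D0 * exp(-Qd/(R*T))
T = 1175.15 K
D = 4.0627e-04 * exp(-128e3 / (8.314 * 1175.15)) = 8.3003e-10 m^2/s
Step 2: L = 2*sqrt(D*t)
t = 50 h = 180000 s
L = 2*sqrt(8.3003e-10 * 180000) = 0.02445 m


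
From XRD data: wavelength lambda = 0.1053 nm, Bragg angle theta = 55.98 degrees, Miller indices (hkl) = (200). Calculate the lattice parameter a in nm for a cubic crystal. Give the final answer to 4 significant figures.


d = lambda / (2*sin(theta))
d = 0.1053 / (2*sin(55.98 deg))
d = 0.0635223 nm
a = d * sqrt(h^2+k^2+l^2) = 0.0635223 * sqrt(4)
a = 0.127 nm


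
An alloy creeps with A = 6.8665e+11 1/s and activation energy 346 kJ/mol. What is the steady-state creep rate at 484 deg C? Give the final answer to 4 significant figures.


rate = A * exp(-Q / (R*T))
T = 484 + 273.15 = 757.15 K
rate = 6.8665e+11 * exp(-346e3 / (8.314 * 757.15))
rate = 9.244e-13 1/s


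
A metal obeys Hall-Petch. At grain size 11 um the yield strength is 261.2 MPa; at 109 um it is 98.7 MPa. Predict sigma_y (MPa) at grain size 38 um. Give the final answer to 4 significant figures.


sigma_y = sigma0 + k / sqrt(d)
1/sqrt(d1) = 1/sqrt(1.1e-05) = 301.511;  1/sqrt(d2) = 95.7826
k = (sigma1 - sigma2) / (1/sqrt(d1) - 1/sqrt(d2)) = (261.2 - 98.7) / (301.511 - 95.7826) = 0.789875 MPa*m^0.5
sigma0 = sigma1 - k/sqrt(d1) = 261.2 - 0.789875*301.511 = 23.0437 MPa
sigma_y(d3) = 23.0437 + 0.789875 / sqrt(3.8e-05) = 151.2 MPa


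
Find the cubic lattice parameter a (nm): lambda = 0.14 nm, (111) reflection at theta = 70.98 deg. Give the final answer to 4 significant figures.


d = lambda / (2*sin(theta))
d = 0.14 / (2*sin(70.98 deg))
d = 0.0740424 nm
a = d * sqrt(h^2+k^2+l^2) = 0.0740424 * sqrt(3)
a = 0.1282 nm


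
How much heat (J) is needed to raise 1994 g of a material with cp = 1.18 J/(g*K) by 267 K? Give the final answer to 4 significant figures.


Q = m * cp * dT
Q = 1994 * 1.18 * 267
Q = 628200 J


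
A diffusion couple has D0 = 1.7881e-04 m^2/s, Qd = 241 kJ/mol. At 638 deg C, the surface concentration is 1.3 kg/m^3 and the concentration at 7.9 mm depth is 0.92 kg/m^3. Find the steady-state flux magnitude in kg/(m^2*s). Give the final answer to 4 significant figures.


Step 1: D = D0 * exp(-Qd/(R*T))
T = 638 + 273.15 = 911.15 K
D = 1.7881e-04 * exp(-241e3 / (8.314 * 911.15)) = 2.72762e-18 m^2/s
Step 2: J = D * (C1 - C2) / dx
J = 2.72762e-18 * (1.3 - 0.92) / 7.9e-03
J = 1.312e-16 kg/(m^2*s)


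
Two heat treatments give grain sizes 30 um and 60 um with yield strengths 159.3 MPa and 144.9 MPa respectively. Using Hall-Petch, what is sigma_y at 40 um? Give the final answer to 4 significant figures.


sigma_y = sigma0 + k / sqrt(d)
1/sqrt(d1) = 1/sqrt(3e-05) = 182.574;  1/sqrt(d2) = 129.099
k = (sigma1 - sigma2) / (1/sqrt(d1) - 1/sqrt(d2)) = (159.3 - 144.9) / (182.574 - 129.099) = 0.269286 MPa*m^0.5
sigma0 = sigma1 - k/sqrt(d1) = 159.3 - 0.269286*182.574 = 110.135 MPa
sigma_y(d3) = 110.135 + 0.269286 / sqrt(4e-05) = 152.7 MPa


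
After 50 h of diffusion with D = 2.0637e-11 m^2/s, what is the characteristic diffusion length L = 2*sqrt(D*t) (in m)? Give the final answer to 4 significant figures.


t = 50 hr = 180000 s
Diffusion length = 2*sqrt(D*t)
= 2*sqrt(2.0637e-11 * 180000)
= 3.855e-03 m


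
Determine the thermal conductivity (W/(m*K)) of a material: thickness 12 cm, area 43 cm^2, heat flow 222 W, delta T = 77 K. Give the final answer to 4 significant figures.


k = Q*L / (A*dT)
L = 0.12 m, A = 4.3e-03 m^2
k = 222 * 0.12 / (4.3e-03 * 77)
k = 80.46 W/(m*K)


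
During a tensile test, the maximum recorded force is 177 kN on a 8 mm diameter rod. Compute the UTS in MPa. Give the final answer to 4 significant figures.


A0 = pi*(d/2)^2 = pi*(8/2)^2 = 50.2655 mm^2
UTS = F_max / A0 = 177*1000 / 50.2655
UTS = 3521 MPa


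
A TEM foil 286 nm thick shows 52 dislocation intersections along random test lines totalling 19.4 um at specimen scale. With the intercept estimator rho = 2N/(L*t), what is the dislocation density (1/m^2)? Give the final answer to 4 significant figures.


rho = 2N / (L * t)
L = 19.4 um = 1.94e-05 m, t = 286 nm = 2.86e-07 m
rho = 2 * 52 / (1.94e-05 * 2.86e-07)
rho = 1.874e+13 1/m^2


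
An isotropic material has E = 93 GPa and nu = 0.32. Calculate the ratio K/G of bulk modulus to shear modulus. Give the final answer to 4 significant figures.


G = E / (2*(1+nu))
G = 93 / (2*(1+0.32)) = 35.2273 GPa
K = E / (3*(1-2*nu))
K = 93 / (3*(1-2*0.32)) = 86.1111 GPa
K/G = 86.1111 / 35.2273 = 2.444


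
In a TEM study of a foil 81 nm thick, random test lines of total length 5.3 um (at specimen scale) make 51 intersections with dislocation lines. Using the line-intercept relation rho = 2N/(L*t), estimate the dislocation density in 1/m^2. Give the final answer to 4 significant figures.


rho = 2N / (L * t)
L = 5.3 um = 5.3e-06 m, t = 81 nm = 8.1e-08 m
rho = 2 * 51 / (5.3e-06 * 8.1e-08)
rho = 2.376e+14 1/m^2


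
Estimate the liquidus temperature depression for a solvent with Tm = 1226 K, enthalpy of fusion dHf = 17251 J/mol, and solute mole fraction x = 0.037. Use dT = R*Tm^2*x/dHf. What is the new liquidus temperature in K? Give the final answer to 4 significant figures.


dT = R*Tm^2*x / dHf
dT = 8.314 * 1226^2 * 0.037 / 17251
dT = 26.8027 K
T_new = 1226 - 26.8027 = 1199 K


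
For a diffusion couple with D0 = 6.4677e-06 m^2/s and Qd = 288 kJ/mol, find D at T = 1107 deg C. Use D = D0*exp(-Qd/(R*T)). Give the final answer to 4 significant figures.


D = D0 * exp(-Qd / (R*T))
T = 1380.15 K
D = 6.4677e-06 * exp(-288e3 / (8.314 * 1380.15))
D = 8.136e-17 m^2/s


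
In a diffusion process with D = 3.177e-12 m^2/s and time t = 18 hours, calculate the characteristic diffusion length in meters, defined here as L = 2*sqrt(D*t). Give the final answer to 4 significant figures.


t = 18 hr = 64800 s
Diffusion length = 2*sqrt(D*t)
= 2*sqrt(3.177e-12 * 64800)
= 9.075e-04 m


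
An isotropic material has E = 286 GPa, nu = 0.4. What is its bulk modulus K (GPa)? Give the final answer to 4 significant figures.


K = E / (3*(1-2*nu))
K = 286 / (3*(1-2*0.4))
K = 476.7 GPa


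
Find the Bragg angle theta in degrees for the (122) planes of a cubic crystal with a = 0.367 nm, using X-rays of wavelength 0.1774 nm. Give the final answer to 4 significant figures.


d = a / sqrt(h^2+k^2+l^2)
d = 0.367 / sqrt(9) = 0.122333 nm
lambda = 2*d*sin(theta)  =>  sin(theta) = lambda / (2*d)
sin(theta) = 0.1774 / (2 * 0.122333) = 0.725068
theta = 46.47 deg


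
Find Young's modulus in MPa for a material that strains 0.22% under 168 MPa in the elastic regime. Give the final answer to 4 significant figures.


E = sigma / epsilon
epsilon = 0.22% = 2.2e-03
E = 168 / 2.2e-03
E = 76360 MPa


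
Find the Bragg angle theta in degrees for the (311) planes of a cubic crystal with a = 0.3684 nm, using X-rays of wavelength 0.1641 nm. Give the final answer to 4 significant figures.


d = a / sqrt(h^2+k^2+l^2)
d = 0.3684 / sqrt(11) = 0.111077 nm
lambda = 2*d*sin(theta)  =>  sin(theta) = lambda / (2*d)
sin(theta) = 0.1641 / (2 * 0.111077) = 0.738678
theta = 47.62 deg


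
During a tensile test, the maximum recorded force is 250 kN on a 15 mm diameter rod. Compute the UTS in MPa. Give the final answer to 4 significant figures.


A0 = pi*(d/2)^2 = pi*(15/2)^2 = 176.715 mm^2
UTS = F_max / A0 = 250*1000 / 176.715
UTS = 1415 MPa


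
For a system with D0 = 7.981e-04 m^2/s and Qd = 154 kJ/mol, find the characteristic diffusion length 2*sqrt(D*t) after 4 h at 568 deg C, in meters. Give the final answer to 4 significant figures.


Step 1: D = D0 * exp(-Qd/(R*T))
T = 841.15 K
D = 7.981e-04 * exp(-154e3 / (8.314 * 841.15)) = 2.17999e-13 m^2/s
Step 2: L = 2*sqrt(D*t)
t = 4 h = 14400 s
L = 2*sqrt(2.17999e-13 * 14400) = 1.121e-04 m


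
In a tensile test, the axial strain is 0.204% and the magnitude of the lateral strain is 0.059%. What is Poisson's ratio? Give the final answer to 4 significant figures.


nu = -epsilon_lat / epsilon_axial
Lateral strain is contraction (negative), so using magnitudes:
nu = 0.059 / 0.204
nu = 0.2892


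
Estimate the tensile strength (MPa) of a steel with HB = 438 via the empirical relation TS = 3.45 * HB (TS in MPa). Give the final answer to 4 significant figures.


TS (MPa) = 3.45 * HB
TS = 3.45 * 438
TS = 1511 MPa


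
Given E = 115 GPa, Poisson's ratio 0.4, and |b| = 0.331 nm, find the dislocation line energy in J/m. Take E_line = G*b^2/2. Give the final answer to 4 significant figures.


Step 1: G = E / (2*(1+nu))
G = 115 / (2*(1+0.4)) = 41.0714 GPa = 4.10714e+10 Pa
Step 2: E_line = G*b^2/2
b = 0.331 nm = 3.31e-10 m
E_line = 0.5 * 4.10714e+10 * (3.31e-10)^2 = 2.25e-09 J/m


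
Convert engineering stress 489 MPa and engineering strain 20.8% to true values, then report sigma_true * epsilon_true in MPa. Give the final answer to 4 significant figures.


sigma_true = sigma_eng * (1 + epsilon_eng)
sigma_true = 489 * (1 + 0.208) = 590.712 MPa
epsilon_true = ln(1 + epsilon_eng)
epsilon_true = ln(1 + 0.208) = 0.188966
sigma_true * epsilon_true = 590.712 * 0.188966 = 111.6 MPa


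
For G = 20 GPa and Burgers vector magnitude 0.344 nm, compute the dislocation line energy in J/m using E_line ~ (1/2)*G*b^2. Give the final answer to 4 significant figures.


E = G*b^2/2
b = 0.344 nm = 3.44e-10 m
G = 20 GPa = 2e+10 Pa
E = 0.5 * 2e+10 * (3.44e-10)^2
E = 1.183e-09 J/m


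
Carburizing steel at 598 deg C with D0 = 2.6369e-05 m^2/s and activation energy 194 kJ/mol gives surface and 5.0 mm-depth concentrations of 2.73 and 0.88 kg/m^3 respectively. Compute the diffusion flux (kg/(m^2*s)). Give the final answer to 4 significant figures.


Step 1: D = D0 * exp(-Qd/(R*T))
T = 598 + 273.15 = 871.15 K
D = 2.6369e-05 * exp(-194e3 / (8.314 * 871.15)) = 6.14222e-17 m^2/s
Step 2: J = D * (C1 - C2) / dx
J = 6.14222e-17 * (2.73 - 0.88) / 5e-03
J = 2.273e-14 kg/(m^2*s)


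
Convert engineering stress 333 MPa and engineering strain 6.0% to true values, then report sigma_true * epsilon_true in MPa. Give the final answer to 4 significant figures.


sigma_true = sigma_eng * (1 + epsilon_eng)
sigma_true = 333 * (1 + 0.06) = 352.98 MPa
epsilon_true = ln(1 + epsilon_eng)
epsilon_true = ln(1 + 0.06) = 0.0582689
sigma_true * epsilon_true = 352.98 * 0.0582689 = 20.57 MPa


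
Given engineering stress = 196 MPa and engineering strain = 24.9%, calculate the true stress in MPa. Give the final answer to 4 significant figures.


sigma_true = sigma_eng * (1 + epsilon_eng)
sigma_true = 196 * (1 + 0.249)
sigma_true = 244.8 MPa


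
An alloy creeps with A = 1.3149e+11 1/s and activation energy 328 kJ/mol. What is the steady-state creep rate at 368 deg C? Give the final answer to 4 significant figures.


rate = A * exp(-Q / (R*T))
T = 368 + 273.15 = 641.15 K
rate = 1.3149e+11 * exp(-328e3 / (8.314 * 641.15))
rate = 2.487e-16 1/s


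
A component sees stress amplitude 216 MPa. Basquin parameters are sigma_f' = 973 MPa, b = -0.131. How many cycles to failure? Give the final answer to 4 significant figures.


sigma_a = sigma_f' * (2*Nf)^b
2*Nf = (sigma_a / sigma_f')^(1/b)
2*Nf = (216 / 973)^(1/-0.131)
2*Nf = 97670.6
Nf = 48840 cycles


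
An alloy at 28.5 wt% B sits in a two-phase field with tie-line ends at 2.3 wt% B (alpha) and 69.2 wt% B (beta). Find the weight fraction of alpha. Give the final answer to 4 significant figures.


f_alpha = (C_beta - C0) / (C_beta - C_alpha)
f_alpha = (69.2 - 28.5) / (69.2 - 2.3)
f_alpha = 0.6084


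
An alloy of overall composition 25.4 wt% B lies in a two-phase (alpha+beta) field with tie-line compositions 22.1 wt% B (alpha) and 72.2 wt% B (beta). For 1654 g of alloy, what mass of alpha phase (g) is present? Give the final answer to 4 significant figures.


f_alpha = (C_beta - C0) / (C_beta - C_alpha)
f_alpha = (72.2 - 25.4) / (72.2 - 22.1) = 0.934132
m_alpha = f_alpha * m_total = 0.934132 * 1654 = 1545 g


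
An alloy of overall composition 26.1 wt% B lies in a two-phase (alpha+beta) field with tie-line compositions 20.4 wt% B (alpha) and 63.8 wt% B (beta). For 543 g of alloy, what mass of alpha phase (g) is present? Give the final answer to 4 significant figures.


f_alpha = (C_beta - C0) / (C_beta - C_alpha)
f_alpha = (63.8 - 26.1) / (63.8 - 20.4) = 0.868664
m_alpha = f_alpha * m_total = 0.868664 * 543 = 471.7 g


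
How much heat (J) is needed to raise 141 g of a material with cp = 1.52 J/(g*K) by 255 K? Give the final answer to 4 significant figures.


Q = m * cp * dT
Q = 141 * 1.52 * 255
Q = 54650 J


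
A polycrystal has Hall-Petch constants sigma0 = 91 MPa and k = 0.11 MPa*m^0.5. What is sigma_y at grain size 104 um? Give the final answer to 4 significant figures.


sigma_y = sigma0 + k / sqrt(d)
d = 104 um = 1.04e-04 m
sigma_y = 91 + 0.11 / sqrt(1.04e-04)
sigma_y = 101.8 MPa


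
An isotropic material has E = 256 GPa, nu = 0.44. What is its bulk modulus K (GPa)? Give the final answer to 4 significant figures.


K = E / (3*(1-2*nu))
K = 256 / (3*(1-2*0.44))
K = 711.1 GPa


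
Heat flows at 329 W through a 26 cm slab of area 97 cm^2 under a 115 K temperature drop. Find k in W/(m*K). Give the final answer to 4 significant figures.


k = Q*L / (A*dT)
L = 0.26 m, A = 9.7e-03 m^2
k = 329 * 0.26 / (9.7e-03 * 115)
k = 76.68 W/(m*K)
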